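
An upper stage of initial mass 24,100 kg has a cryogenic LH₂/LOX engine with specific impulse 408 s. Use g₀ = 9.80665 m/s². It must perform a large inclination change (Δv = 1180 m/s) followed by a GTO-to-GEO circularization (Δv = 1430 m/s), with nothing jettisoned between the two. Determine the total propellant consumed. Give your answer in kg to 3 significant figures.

total propellant consumed ≈ 11500 kg

v_e = Isp · g₀ = 408 × 9.80665 = 4001.1 m/s.
After the first burn: m = 24100 × exp(−1180/4001.1) = 24100 × 0.74459 = 17,944.6 kg.
After the second burn: m = 17,944.6 × exp(−1430/4001.1) = 17,944.6 × 0.69949 = 12,552.1 kg.
Total propellant = m₀ − m_final = 24100 − 12,552.1 = 11,547.9 kg.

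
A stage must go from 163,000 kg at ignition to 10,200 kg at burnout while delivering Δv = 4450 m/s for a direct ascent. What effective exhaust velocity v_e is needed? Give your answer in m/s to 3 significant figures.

ln(m₀/m_f) = ln(163000/10200) = ln(15.98) = 2.7714.
From the ideal rocket equation, v_e = Δv / ln(m₀/m_f) = 4450 / 2.7714 = 1605.7 m/s.

v_e ≈ 1610 m/s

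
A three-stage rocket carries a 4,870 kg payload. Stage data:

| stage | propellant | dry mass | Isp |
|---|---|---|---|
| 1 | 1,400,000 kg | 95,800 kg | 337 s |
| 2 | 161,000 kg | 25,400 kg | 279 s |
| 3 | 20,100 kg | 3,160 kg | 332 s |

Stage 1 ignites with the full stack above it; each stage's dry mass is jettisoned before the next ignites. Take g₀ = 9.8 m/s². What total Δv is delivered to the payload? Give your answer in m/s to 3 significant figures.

Ignition mass of stage 1 = 1,400,000+95,800 + 161,000+25,400 + 20,100+3,160 + 4,870 = 1,710,330 kg.
Stage 1: m₀ = 1,710,330 kg, m_f = 1,710,330 − 1,400,000 = 310,330 kg; Δv = 337×9.8×ln(5.511) = 3302.6×1.7068 ≈ 5637 m/s.
Stage 2: m₀ = 214,530 kg, m_f = 214,530 − 161,000 = 53,530 kg; Δv = 279×9.8×ln(4.008) = 2734.2×1.3882 ≈ 3796 m/s.
Stage 3: m₀ = 28,130 kg, m_f = 28,130 − 20,100 = 8,030 kg; Δv = 332×9.8×ln(3.503) = 3253.6×1.2537 ≈ 4079 m/s.
Total Δv = 5637 + 3796 + 4079 = 13512 m/s.

Δv ≈ 13500 m/s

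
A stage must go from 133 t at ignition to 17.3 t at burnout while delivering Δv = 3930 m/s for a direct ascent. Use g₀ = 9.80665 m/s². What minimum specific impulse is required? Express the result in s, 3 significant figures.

ln(m₀/m_f) = ln(133000/17300) = ln(7.688) = 2.0396.
v_e = Δv / ln(m₀/m_f) = 3930 / 2.0396 = 1926.8 m/s.
Isp = v_e / g₀ = 1926.8 / 9.80665 = 196.5 s.

Isp ≈ 196 s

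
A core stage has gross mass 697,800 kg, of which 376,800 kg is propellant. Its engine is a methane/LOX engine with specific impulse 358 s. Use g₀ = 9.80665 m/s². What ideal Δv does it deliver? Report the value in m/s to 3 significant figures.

Δv ≈ 2730 m/s

v_e = Isp · g₀ = 358 × 9.80665 = 3510.8 m/s.
m_f = m₀ − m_prop = 697,800 − 376,800 = 321,000 kg.
Δv = v_e · ln(m₀/m_f) = 3510.8 × ln(2.174) = 3510.8 × 0.7765 ≈ 2726.1 m/s.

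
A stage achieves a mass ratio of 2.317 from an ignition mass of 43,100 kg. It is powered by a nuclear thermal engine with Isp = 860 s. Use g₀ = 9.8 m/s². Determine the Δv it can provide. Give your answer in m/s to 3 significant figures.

v_e = Isp · g₀ = 860 × 9.8 = 8428.0 m/s.
Rocket equation: Δv = v_e · ln(2.317) = 8428.0 × 0.8403 ≈ 7081.8 m/s.

Δv ≈ 7080 m/s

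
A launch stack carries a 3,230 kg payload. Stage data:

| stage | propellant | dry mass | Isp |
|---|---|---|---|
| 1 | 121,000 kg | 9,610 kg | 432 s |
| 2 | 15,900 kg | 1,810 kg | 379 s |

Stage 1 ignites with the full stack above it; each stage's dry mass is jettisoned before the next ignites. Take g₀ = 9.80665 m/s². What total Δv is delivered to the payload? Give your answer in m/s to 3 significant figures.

Δv ≈ 12100 m/s

Ignition mass of stage 1 = 121,000+9,610 + 15,900+1,810 + 3,230 = 151,550 kg.
Stage 1: m₀ = 151,550 kg, m_f = 151,550 − 121,000 = 30,550 kg; Δv = 432×9.80665×ln(4.961) = 4236.5×1.6016 ≈ 6785 m/s.
Stage 2: m₀ = 20,940 kg, m_f = 20,940 − 15,900 = 5,040 kg; Δv = 379×9.80665×ln(4.155) = 3716.7×1.4243 ≈ 5294 m/s.
Total Δv = 6785 + 5294 = 12079 m/s.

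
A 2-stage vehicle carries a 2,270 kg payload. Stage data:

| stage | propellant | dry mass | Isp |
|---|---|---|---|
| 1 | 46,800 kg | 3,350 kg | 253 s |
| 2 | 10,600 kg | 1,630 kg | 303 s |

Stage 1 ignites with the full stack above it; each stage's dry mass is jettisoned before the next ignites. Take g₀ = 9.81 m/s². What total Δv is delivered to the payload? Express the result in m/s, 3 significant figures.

Ignition mass of stage 1 = 46,800+3,350 + 10,600+1,630 + 2,270 = 64,650 kg.
Stage 1: m₀ = 64,650 kg, m_f = 64,650 − 46,800 = 17,850 kg; Δv = 253×9.81×ln(3.622) = 2481.9×1.2870 ≈ 3194 m/s.
Stage 2: m₀ = 14,500 kg, m_f = 14,500 − 10,600 = 3,900 kg; Δv = 303×9.81×ln(3.718) = 2972.4×1.3132 ≈ 3903 m/s.
Total Δv = 3194 + 3903 = 7097 m/s.

Δv ≈ 7100 m/s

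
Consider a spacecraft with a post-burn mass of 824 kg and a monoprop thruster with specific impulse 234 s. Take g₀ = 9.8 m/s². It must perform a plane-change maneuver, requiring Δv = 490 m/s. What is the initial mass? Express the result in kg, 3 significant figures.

initial mass ≈ 1020 kg

v_e = Isp · g₀ = 234 × 9.8 = 2293.2 m/s.
Rocket equation: m₀/m_f = exp(Δv / v_e) = exp(490 / 2293.2) = exp(0.2137) = 1.2382.
m₀ = m_f × 1.2382 = 824 × 1.2382 = 1,020.28 kg.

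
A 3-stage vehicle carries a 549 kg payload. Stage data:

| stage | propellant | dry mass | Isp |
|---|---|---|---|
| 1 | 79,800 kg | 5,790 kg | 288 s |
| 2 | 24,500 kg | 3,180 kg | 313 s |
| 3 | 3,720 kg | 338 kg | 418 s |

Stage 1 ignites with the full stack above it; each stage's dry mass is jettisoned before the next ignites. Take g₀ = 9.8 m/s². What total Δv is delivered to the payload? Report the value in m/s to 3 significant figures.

Δv ≈ 14300 m/s

Ignition mass of stage 1 = 79,800+5,790 + 24,500+3,180 + 3,720+338 + 549 = 117,877 kg.
Stage 1: m₀ = 117,877 kg, m_f = 117,877 − 79,800 = 38,077 kg; Δv = 288×9.8×ln(3.096) = 2822.4×1.1300 ≈ 3189 m/s.
Stage 2: m₀ = 32,287 kg, m_f = 32,287 − 24,500 = 7,787 kg; Δv = 313×9.8×ln(4.146) = 3067.4×1.4222 ≈ 4362 m/s.
Stage 3: m₀ = 4,607 kg, m_f = 4,607 − 3,720 = 887 kg; Δv = 418×9.8×ln(5.194) = 4096.4×1.6475 ≈ 6749 m/s.
Total Δv = 3189 + 4362 + 6749 = 14300 m/s.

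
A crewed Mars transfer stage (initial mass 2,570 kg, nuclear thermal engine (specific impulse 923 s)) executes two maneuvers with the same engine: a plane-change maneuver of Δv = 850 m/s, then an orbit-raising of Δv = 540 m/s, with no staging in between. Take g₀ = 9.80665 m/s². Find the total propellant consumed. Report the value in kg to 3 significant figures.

v_e = Isp · g₀ = 923 × 9.80665 = 9051.5 m/s.
After the first burn: m = 2570 × exp(−850/9051.5) = 2570 × 0.91037 = 2,339.65 kg.
After the second burn: m = 2,339.65 × exp(−540/9051.5) = 2,339.65 × 0.94209 = 2,204.16 kg.
Total propellant = m₀ − m_final = 2570 − 2,204.16 = 365.84 kg.

total propellant consumed ≈ 366 kg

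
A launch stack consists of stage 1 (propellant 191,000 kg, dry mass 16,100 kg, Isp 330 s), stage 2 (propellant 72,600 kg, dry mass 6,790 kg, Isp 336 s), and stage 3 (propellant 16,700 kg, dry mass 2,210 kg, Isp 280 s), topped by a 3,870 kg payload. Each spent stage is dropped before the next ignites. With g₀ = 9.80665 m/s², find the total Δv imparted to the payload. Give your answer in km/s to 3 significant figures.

Ignition mass of stage 1 = 191,000+16,100 + 72,600+6,790 + 16,700+2,210 + 3,870 = 309,270 kg.
Stage 1: m₀ = 309,270 kg, m_f = 309,270 − 191,000 = 118,270 kg; Δv = 330×9.80665×ln(2.615) = 3236.2×0.9612 ≈ 3111 m/s.
Stage 2: m₀ = 102,170 kg, m_f = 102,170 − 72,600 = 29,570 kg; Δv = 336×9.80665×ln(3.455) = 3295.0×1.2399 ≈ 4085 m/s.
Stage 3: m₀ = 22,780 kg, m_f = 22,780 − 16,700 = 6,080 kg; Δv = 280×9.80665×ln(3.747) = 2745.9×1.3209 ≈ 3627 m/s.
Total Δv = 3111 + 4085 + 3627 = 10823 m/s.

Δv ≈ 10.8 km/s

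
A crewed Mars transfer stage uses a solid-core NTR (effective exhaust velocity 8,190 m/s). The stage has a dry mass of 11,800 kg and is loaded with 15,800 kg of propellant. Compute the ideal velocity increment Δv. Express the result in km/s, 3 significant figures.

m₀ = m_dry + m_prop = 11,800 + 15,800 = 27,600 kg.
Δv = v_e · ln(m₀/m_f) = 8190.0 × ln(2.339) = 8190.0 × 0.8497 ≈ 6959.2 m/s.

Δv ≈ 6.96 km/s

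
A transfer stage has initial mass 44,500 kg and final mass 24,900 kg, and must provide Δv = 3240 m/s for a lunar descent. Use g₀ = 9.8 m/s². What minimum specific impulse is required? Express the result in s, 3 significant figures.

Isp ≈ 569 s

ln(m₀/m_f) = ln(44500/24900) = ln(1.787) = 0.5806.
Rocket equation: v_e = Δv / ln(m₀/m_f) = 3240 / 0.5806 = 5580.2 m/s.
Isp = v_e / g₀ = 5580.2 / 9.8 = 569.4 s.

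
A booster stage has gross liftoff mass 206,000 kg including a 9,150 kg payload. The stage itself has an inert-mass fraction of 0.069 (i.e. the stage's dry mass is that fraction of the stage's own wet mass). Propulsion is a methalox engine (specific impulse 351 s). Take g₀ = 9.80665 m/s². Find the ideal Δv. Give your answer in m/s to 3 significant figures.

Stage wet mass = m₀ − payload = 206,000 − 9,150 = 196,850 kg.
Stage dry mass = ε × stage wet mass = 0.069 × 196,850 = 13,582.7 kg.
Burnout mass m_f = stage dry + payload = 13,582.7 + 9,150 = 22,732.7 kg.
v_e = Isp · g₀ = 351 × 9.80665 = 3442.1 m/s.
Δv = v_e · ln(206,000/22,732.7) = 3442.1 × ln(9.062) = 3442.1 × 2.2041 ≈ 7587 m/s.

Δv ≈ 7590 m/s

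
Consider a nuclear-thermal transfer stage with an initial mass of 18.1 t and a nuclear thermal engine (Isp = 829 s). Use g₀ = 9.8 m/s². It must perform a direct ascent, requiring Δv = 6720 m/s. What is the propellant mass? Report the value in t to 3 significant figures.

v_e = Isp · g₀ = 829 × 9.8 = 8124.2 m/s.
m₀/m_f = exp(Δv / v_e) = exp(6720 / 8124.2) = exp(0.8272) = 2.2868.
m_f = 18.1 / 2.2868 = 7.91499 t, so propellant = m₀ − m_f = 18.1 − 7.91499 = 10.18501 t.

propellant mass ≈ 10.2 t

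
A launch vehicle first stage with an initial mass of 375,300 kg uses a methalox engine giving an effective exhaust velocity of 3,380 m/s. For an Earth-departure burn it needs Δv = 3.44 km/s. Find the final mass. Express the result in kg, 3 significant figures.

m₀/m_f = exp(Δv / v_e) = exp(3440 / 3380.0) = exp(1.0178) = 2.7670.
m_f = m₀ / 2.7670 = 375,300 / 2.7670 = 135,634 kg.

final mass ≈ 136000 kg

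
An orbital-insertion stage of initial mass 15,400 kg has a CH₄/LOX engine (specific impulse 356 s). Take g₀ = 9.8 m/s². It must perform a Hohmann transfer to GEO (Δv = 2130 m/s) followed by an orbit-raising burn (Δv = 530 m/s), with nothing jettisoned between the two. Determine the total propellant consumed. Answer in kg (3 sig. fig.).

v_e = Isp · g₀ = 356 × 9.8 = 3488.8 m/s.
After the first burn: m = 15400 × exp(−2130/3488.8) = 15400 × 0.54307 = 8,363.28 kg.
After the second burn: m = 8,363.28 × exp(−530/3488.8) = 8,363.28 × 0.85906 = 7,184.56 kg.
Total propellant = m₀ − m_final = 15400 − 7,184.56 = 8,215.44 kg.

total propellant consumed ≈ 8220 kg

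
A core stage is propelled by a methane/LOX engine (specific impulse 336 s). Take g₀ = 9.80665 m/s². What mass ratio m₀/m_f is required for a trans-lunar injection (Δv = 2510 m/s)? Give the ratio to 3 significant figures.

v_e = Isp · g₀ = 336 × 9.80665 = 3295.0 m/s.
Using Δv = v_e ln(m₀/m_f): m₀/m_f = exp(Δv / v_e) = exp(2510 / 3295.0) = exp(0.7618) = 2.1420.

mass ratio ≈ 2.14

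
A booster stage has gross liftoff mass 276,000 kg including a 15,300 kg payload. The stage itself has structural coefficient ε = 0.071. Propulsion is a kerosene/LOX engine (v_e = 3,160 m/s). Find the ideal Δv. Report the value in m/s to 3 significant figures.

Stage wet mass = m₀ − payload = 276,000 − 15,300 = 260,700 kg.
Stage dry mass = ε × stage wet mass = 0.071 × 260,700 = 18,509.7 kg.
Burnout mass m_f = stage dry + payload = 18,509.7 + 15,300 = 33,809.7 kg.
By the Tsiolkovsky rocket equation, Δv = v_e · ln(276,000/33,809.7) = 3160.0 × ln(8.163) = 3160.0 × 2.0997 ≈ 6635 m/s.

Δv ≈ 6630 m/s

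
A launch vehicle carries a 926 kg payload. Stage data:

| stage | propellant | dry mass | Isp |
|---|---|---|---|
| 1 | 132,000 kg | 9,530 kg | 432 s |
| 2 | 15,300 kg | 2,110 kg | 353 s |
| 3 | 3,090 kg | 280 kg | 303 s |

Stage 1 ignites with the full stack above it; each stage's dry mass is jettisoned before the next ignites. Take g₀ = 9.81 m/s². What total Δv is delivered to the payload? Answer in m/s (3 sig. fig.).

Ignition mass of stage 1 = 132,000+9,530 + 15,300+2,110 + 3,090+280 + 926 = 163,236 kg.
Stage 1: m₀ = 163,236 kg, m_f = 163,236 − 132,000 = 31,236 kg; Δv = 432×9.81×ln(5.226) = 4237.9×1.6536 ≈ 7008 m/s.
Stage 2: m₀ = 21,706 kg, m_f = 21,706 − 15,300 = 6,406 kg; Δv = 353×9.81×ln(3.388) = 3462.9×1.2204 ≈ 4226 m/s.
Stage 3: m₀ = 4,296 kg, m_f = 4,296 − 3,090 = 1,206 kg; Δv = 303×9.81×ln(3.562) = 2972.4×1.2704 ≈ 3776 m/s.
Total Δv = 7008 + 4226 + 3776 = 15010 m/s.

Δv ≈ 15000 m/s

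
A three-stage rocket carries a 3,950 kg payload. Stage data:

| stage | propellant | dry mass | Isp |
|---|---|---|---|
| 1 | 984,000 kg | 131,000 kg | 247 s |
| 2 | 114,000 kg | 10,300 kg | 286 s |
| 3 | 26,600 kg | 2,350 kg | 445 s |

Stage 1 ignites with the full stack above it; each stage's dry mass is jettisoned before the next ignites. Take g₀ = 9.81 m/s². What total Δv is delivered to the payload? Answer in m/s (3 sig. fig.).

Ignition mass of stage 1 = 984,000+131,000 + 114,000+10,300 + 26,600+2,350 + 3,950 = 1,272,200 kg.
Stage 1: m₀ = 1,272,200 kg, m_f = 1,272,200 − 984,000 = 288,200 kg; Δv = 247×9.81×ln(4.414) = 2423.1×1.4848 ≈ 3598 m/s.
Stage 2: m₀ = 157,200 kg, m_f = 157,200 − 114,000 = 43,200 kg; Δv = 286×9.81×ln(3.639) = 2805.7×1.2917 ≈ 3624 m/s.
Stage 3: m₀ = 32,900 kg, m_f = 32,900 − 26,600 = 6,300 kg; Δv = 445×9.81×ln(5.222) = 4365.4×1.6529 ≈ 7216 m/s.
Total Δv = 3598 + 3624 + 7216 = 14438 m/s.

Δv ≈ 14400 m/s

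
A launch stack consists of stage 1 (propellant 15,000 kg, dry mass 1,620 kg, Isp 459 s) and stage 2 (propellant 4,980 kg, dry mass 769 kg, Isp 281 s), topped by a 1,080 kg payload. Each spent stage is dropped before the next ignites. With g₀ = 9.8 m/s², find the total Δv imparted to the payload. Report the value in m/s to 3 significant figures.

Δv ≈ 8190 m/s

Ignition mass of stage 1 = 15,000+1,620 + 4,980+769 + 1,080 = 23,449 kg.
Stage 1: m₀ = 23,449 kg, m_f = 23,449 − 15,000 = 8,449 kg; Δv = 459×9.8×ln(2.775) = 4498.2×1.0208 ≈ 4592 m/s.
Stage 2: m₀ = 6,829 kg, m_f = 6,829 − 4,980 = 1,849 kg; Δv = 281×9.8×ln(3.693) = 2753.8×1.3065 ≈ 3598 m/s.
Total Δv = 4592 + 3598 = 8190 m/s.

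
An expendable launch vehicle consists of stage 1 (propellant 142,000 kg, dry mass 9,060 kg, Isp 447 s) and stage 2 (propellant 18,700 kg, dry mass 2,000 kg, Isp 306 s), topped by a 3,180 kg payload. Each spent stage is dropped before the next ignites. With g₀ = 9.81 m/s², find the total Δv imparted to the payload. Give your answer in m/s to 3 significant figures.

Ignition mass of stage 1 = 142,000+9,060 + 18,700+2,000 + 3,180 = 174,940 kg.
Stage 1: m₀ = 174,940 kg, m_f = 174,940 − 142,000 = 32,940 kg; Δv = 447×9.81×ln(5.311) = 4385.1×1.6698 ≈ 7322 m/s.
Stage 2: m₀ = 23,880 kg, m_f = 23,880 − 18,700 = 5,180 kg; Δv = 306×9.81×ln(4.61) = 3001.9×1.5282 ≈ 4588 m/s.
Total Δv = 7322 + 4588 = 11910 m/s.

Δv ≈ 11900 m/s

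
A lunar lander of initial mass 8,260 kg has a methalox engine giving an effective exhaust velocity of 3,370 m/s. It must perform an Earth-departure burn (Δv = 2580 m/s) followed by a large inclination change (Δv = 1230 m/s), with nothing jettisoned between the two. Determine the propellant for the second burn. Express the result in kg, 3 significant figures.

propellant for the second burn ≈ 1170 kg

After the first burn: m = 8260 × exp(−2580/3370.0) = 8260 × 0.46506 = 3,841.4 kg.
After the second burn: m = 3,841.4 × exp(−1230/3370.0) = 3,841.4 × 0.69421 = 2,666.74 kg.
Second-burn propellant = 3,841.4 − 2,666.74 = 1,174.66 kg.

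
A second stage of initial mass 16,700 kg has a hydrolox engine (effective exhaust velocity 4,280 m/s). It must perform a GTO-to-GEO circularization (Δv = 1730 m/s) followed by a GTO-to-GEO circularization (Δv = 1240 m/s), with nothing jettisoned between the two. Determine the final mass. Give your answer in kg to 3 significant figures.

final mass ≈ 8340 kg

After the first burn: m = 16700 × exp(−1730/4280.0) = 16700 × 0.66751 = 11,147.4 kg.
After the second burn: m = 11,147.4 × exp(−1240/4280.0) = 11,147.4 × 0.74847 = 8,343.49 kg.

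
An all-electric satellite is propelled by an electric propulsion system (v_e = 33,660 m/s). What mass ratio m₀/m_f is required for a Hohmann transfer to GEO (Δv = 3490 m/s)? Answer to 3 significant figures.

mass ratio ≈ 1.11

m₀/m_f = exp(Δv / v_e) = exp(3490 / 33660.0) = exp(0.1037) = 1.1092.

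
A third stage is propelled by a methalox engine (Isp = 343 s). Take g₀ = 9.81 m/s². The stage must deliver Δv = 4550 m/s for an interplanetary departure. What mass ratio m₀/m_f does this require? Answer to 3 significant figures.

v_e = Isp · g₀ = 343 × 9.81 = 3364.8 m/s.
Using Δv = v_e ln(m₀/m_f): m₀/m_f = exp(Δv / v_e) = exp(4550 / 3364.8) = exp(1.3522) = 3.8660.

mass ratio ≈ 3.87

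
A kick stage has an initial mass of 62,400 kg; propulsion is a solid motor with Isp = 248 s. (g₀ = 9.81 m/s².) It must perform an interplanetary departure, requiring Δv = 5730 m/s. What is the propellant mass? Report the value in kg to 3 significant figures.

propellant mass ≈ 56500 kg

v_e = Isp · g₀ = 248 × 9.81 = 2432.9 m/s.
Rocket equation: m₀/m_f = exp(Δv / v_e) = exp(5730 / 2432.9) = exp(2.3552) = 10.5406.
m_f = 62,400 / 10.5406 = 5,919.97 kg, so propellant = m₀ − m_f = 62,400 − 5,919.97 = 56,480.03 kg.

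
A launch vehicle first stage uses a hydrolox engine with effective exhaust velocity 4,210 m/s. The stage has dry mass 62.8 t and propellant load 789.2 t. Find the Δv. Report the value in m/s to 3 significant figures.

m₀ = m_dry + m_prop = 62.8 + 789.2 = 852 t.
From the ideal rocket equation, Δv = v_e · ln(m₀/m_f) = 4210.0 × ln(13.57) = 4210.0 × 2.6076 ≈ 10978.1 m/s.

Δv ≈ 11000 m/s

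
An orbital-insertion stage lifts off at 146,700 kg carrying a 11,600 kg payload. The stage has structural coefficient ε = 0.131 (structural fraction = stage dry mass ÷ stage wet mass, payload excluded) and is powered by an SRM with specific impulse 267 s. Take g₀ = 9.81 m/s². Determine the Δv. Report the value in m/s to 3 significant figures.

Δv ≈ 4220 m/s

Stage wet mass = m₀ − payload = 146,700 − 11,600 = 135,100 kg.
Stage dry mass = ε × stage wet mass = 0.131 × 135,100 = 17,698.1 kg.
Burnout mass m_f = stage dry + payload = 17,698.1 + 11,600 = 29,298.1 kg.
v_e = Isp · g₀ = 267 × 9.81 = 2619.3 m/s.
Δv = v_e · ln(146,700/29,298.1) = 2619.3 × ln(5.007) = 2619.3 × 1.6109 ≈ 4219 m/s.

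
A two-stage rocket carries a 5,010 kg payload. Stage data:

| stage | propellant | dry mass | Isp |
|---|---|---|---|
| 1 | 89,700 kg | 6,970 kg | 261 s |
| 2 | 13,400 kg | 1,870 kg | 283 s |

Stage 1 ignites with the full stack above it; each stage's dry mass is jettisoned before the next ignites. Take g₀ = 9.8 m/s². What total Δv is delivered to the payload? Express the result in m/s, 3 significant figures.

Δv ≈ 6720 m/s

Ignition mass of stage 1 = 89,700+6,970 + 13,400+1,870 + 5,010 = 116,950 kg.
Stage 1: m₀ = 116,950 kg, m_f = 116,950 − 89,700 = 27,250 kg; Δv = 261×9.8×ln(4.292) = 2557.8×1.4567 ≈ 3726 m/s.
Stage 2: m₀ = 20,280 kg, m_f = 20,280 − 13,400 = 6,880 kg; Δv = 283×9.8×ln(2.948) = 2773.4×1.0810 ≈ 2998 m/s.
Total Δv = 3726 + 2998 = 6724 m/s.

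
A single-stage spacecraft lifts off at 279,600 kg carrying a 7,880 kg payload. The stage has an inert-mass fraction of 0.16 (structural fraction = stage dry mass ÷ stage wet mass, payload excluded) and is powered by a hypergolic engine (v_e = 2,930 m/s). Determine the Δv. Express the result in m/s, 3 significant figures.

Stage wet mass = m₀ − payload = 279,600 − 7,880 = 271,720 kg.
Stage dry mass = ε × stage wet mass = 0.16 × 271,720 = 43,475.2 kg.
Burnout mass m_f = stage dry + payload = 43,475.2 + 7,880 = 51,355.2 kg.
Rocket equation: Δv = v_e · ln(279,600/51,355.2) = 2930.0 × ln(5.444) = 2930.0 × 1.6946 ≈ 4965 m/s.

Δv ≈ 4970 m/s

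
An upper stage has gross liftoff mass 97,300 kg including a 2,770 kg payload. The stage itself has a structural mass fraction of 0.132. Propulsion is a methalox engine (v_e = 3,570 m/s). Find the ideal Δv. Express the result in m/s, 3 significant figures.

Stage wet mass = m₀ − payload = 97,300 − 2,770 = 94,530 kg.
Stage dry mass = ε × stage wet mass = 0.132 × 94,530 = 12,478 kg.
Burnout mass m_f = stage dry + payload = 12,478 + 2,770 = 15,248 kg.
By the Tsiolkovsky rocket equation, Δv = v_e · ln(97,300/15,248) = 3570.0 × ln(6.381) = 3570.0 × 1.8534 ≈ 6616 m/s.

Δv ≈ 6620 m/s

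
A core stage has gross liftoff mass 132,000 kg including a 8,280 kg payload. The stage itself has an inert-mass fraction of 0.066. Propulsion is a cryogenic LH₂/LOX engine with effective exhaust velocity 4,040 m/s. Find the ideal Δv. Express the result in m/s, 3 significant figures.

Stage wet mass = m₀ − payload = 132,000 − 8,280 = 123,720 kg.
Stage dry mass = ε × stage wet mass = 0.066 × 123,720 = 8,165.52 kg.
Burnout mass m_f = stage dry + payload = 8,165.52 + 8,280 = 16,445.52 kg.
Δv = v_e · ln(132,000/16,445.52) = 4040.0 × ln(8.027) = 4040.0 × 2.0827 ≈ 8414 m/s.

Δv ≈ 8410 m/s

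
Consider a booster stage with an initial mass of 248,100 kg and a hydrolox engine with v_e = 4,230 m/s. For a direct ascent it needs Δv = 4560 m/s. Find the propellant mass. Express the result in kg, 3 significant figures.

propellant mass ≈ 164000 kg

Rocket equation: m₀/m_f = exp(Δv / v_e) = exp(4560 / 4230.0) = exp(1.0780) = 2.9388.
m_f = 248,100 / 2.9388 = 84,422.2 kg, so propellant = m₀ − m_f = 248,100 − 84,422.2 = 163,677.8 kg.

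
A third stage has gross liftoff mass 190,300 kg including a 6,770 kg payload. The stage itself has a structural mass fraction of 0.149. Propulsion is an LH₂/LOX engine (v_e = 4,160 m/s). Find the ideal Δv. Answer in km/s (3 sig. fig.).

Stage wet mass = m₀ − payload = 190,300 − 6,770 = 183,530 kg.
Stage dry mass = ε × stage wet mass = 0.149 × 183,530 = 27,346 kg.
Burnout mass m_f = stage dry + payload = 27,346 + 6,770 = 34,116 kg.
Rocket equation: Δv = v_e · ln(190,300/34,116) = 4160.0 × ln(5.578) = 4160.0 × 1.7188 ≈ 7150 m/s.

Δv ≈ 7.15 km/s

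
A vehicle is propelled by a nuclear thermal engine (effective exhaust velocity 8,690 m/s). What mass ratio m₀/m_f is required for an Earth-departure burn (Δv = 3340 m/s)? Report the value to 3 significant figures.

mass ratio ≈ 1.47

m₀/m_f = exp(Δv / v_e) = exp(3340 / 8690.0) = exp(0.3843) = 1.4687.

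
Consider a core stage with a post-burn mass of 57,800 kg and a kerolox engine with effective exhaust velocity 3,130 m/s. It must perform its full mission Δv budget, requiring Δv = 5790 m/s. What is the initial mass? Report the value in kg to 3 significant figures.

Rocket equation: m₀/m_f = exp(Δv / v_e) = exp(5790 / 3130.0) = exp(1.8498) = 6.3588.
m₀ = m_f × 6.3588 = 57,800 × 6.3588 = 367,539 kg.

initial mass ≈ 368000 kg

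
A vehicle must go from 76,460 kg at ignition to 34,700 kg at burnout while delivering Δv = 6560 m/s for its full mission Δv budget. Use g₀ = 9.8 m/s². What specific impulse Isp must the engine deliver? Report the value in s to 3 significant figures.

ln(m₀/m_f) = ln(76460/34700) = ln(2.203) = 0.7900.
v_e = Δv / ln(m₀/m_f) = 6560 / 0.7900 = 8303.5 m/s.
Isp = v_e / g₀ = 8303.5 / 9.8 = 847.3 s.

Isp ≈ 847 s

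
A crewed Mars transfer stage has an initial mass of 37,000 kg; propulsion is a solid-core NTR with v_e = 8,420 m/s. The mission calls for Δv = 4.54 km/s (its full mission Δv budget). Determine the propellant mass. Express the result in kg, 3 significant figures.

m₀/m_f = exp(Δv / v_e) = exp(4540 / 8420.0) = exp(0.5392) = 1.7146.
m_f = 37,000 / 1.7146 = 21,579.4 kg, so propellant = m₀ − m_f = 37,000 − 21,579.4 = 15,420.6 kg.

propellant mass ≈ 15400 kg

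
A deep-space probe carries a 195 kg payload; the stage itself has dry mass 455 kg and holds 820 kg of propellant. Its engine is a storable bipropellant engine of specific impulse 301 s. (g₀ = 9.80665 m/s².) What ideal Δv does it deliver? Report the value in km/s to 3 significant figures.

Δv ≈ 2.41 km/s

v_e = Isp · g₀ = 301 × 9.80665 = 2951.8 m/s.
m₀ = payload + dry + propellant = 195 + 455 + 820 = 1,470 kg.
m_f = payload + dry = 195 + 455 = 650 kg.
From the ideal rocket equation, Δv = v_e · ln(m₀/m_f) = 2951.8 × ln(2.262) = 2951.8 × 0.8160 ≈ 2408.8 m/s.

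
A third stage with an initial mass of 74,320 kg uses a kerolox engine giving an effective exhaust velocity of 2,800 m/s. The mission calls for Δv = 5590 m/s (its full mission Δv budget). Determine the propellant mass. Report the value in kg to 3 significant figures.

propellant mass ≈ 64200 kg

From the ideal rocket equation, m₀/m_f = exp(Δv / v_e) = exp(5590 / 2800.0) = exp(1.9964) = 7.3627.
m_f = 74,320 / 7.3627 = 10,094.1 kg, so propellant = m₀ − m_f = 74,320 − 10,094.1 = 64,225.9 kg.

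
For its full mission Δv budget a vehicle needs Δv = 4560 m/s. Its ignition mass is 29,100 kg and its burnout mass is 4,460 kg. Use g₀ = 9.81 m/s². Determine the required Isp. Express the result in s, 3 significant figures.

Isp ≈ 248 s

ln(m₀/m_f) = ln(29100/4460) = ln(6.525) = 1.8756.
Using Δv = v_e ln(m₀/m_f): v_e = Δv / ln(m₀/m_f) = 4560 / 1.8756 = 2431.2 m/s.
Isp = v_e / g₀ = 2431.2 / 9.81 = 247.8 s.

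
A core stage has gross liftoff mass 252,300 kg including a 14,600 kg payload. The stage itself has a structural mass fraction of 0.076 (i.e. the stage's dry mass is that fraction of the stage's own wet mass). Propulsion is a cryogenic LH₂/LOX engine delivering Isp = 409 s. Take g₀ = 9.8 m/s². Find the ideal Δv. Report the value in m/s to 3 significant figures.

Stage wet mass = m₀ − payload = 252,300 − 14,600 = 237,700 kg.
Stage dry mass = ε × stage wet mass = 0.076 × 237,700 = 18,065.2 kg.
Burnout mass m_f = stage dry + payload = 18,065.2 + 14,600 = 32,665.2 kg.
v_e = Isp · g₀ = 409 × 9.8 = 4008.2 m/s.
From the ideal rocket equation, Δv = v_e · ln(252,300/32,665.2) = 4008.2 × ln(7.724) = 4008.2 × 2.0443 ≈ 8194 m/s.

Δv ≈ 8190 m/s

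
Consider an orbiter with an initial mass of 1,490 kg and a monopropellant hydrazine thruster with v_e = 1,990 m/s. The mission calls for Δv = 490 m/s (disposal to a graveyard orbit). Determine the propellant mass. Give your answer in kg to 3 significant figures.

m₀/m_f = exp(Δv / v_e) = exp(490 / 1990.0) = exp(0.2462) = 1.2792.
m_f = 1,490 / 1.2792 = 1,164.79 kg, so propellant = m₀ − m_f = 1,490 − 1,164.79 = 325.21 kg.

propellant mass ≈ 325 kg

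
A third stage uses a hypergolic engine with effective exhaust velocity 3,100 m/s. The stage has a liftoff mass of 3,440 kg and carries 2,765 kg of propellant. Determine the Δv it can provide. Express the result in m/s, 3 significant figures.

m_f = m₀ − m_prop = 3,440 − 2,765 = 675 kg.
Rocket equation: Δv = v_e · ln(m₀/m_f) = 3100.0 × ln(5.096) = 3100.0 × 1.6285 ≈ 5048.4 m/s.

Δv ≈ 5050 m/s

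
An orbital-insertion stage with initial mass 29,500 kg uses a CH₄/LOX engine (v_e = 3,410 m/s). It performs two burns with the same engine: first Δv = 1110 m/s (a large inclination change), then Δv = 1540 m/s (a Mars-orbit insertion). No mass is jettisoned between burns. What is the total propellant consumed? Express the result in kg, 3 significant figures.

total propellant consumed ≈ 15900 kg

After the first burn: m = 29500 × exp(−1110/3410.0) = 29500 × 0.72216 = 21,303.7 kg.
After the second burn: m = 21,303.7 × exp(−1540/3410.0) = 21,303.7 × 0.63660 = 13,561.9 kg.
Total propellant = m₀ − m_final = 29500 − 13,561.9 = 15,938.1 kg.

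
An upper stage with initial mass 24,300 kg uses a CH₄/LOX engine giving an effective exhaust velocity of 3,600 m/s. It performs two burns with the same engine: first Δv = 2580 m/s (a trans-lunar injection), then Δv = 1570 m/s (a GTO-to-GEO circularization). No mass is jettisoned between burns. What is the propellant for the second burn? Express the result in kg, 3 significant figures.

After the first burn: m = 24300 × exp(−2580/3600.0) = 24300 × 0.48838 = 11,867.6 kg.
After the second burn: m = 11,867.6 × exp(−1570/3600.0) = 11,867.6 × 0.64655 = 7,673 kg.
Second-burn propellant = 11,867.6 − 7,673 = 4,194.6 kg.

propellant for the second burn ≈ 4190 kg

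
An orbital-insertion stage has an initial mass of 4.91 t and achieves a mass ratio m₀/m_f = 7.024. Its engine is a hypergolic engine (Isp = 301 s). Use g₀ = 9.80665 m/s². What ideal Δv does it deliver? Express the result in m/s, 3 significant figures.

Δv ≈ 5750 m/s

v_e = Isp · g₀ = 301 × 9.80665 = 2951.8 m/s.
By the Tsiolkovsky rocket equation, Δv = v_e · ln(7.024) = 2951.8 × 1.9493 ≈ 5754.0 m/s.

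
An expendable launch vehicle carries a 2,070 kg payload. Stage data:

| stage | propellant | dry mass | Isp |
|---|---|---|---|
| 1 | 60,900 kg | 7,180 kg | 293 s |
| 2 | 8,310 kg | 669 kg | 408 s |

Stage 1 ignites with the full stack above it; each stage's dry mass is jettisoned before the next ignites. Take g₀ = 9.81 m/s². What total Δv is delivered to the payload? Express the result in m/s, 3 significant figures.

Ignition mass of stage 1 = 60,900+7,180 + 8,310+669 + 2,070 = 79,129 kg.
Stage 1: m₀ = 79,129 kg, m_f = 79,129 − 60,900 = 18,229 kg; Δv = 293×9.81×ln(4.341) = 2874.3×1.4681 ≈ 4220 m/s.
Stage 2: m₀ = 11,049 kg, m_f = 11,049 − 8,310 = 2,739 kg; Δv = 408×9.81×ln(4.034) = 4002.5×1.3947 ≈ 5582 m/s.
Total Δv = 4220 + 5582 = 9802 m/s.

Δv ≈ 9800 m/s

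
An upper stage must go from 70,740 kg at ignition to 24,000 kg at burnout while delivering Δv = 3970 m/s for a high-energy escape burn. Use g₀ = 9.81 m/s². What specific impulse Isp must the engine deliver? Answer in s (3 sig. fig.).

Isp ≈ 374 s

ln(m₀/m_f) = ln(70740/24000) = ln(2.947) = 1.0810.
v_e = Δv / ln(m₀/m_f) = 3970 / 1.0810 = 3672.7 m/s.
Isp = v_e / g₀ = 3672.7 / 9.81 = 374.4 s.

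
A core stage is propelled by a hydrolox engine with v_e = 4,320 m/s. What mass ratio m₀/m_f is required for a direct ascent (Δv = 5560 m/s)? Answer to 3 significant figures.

Rocket equation: m₀/m_f = exp(Δv / v_e) = exp(5560 / 4320.0) = exp(1.2870) = 3.6220.

mass ratio ≈ 3.62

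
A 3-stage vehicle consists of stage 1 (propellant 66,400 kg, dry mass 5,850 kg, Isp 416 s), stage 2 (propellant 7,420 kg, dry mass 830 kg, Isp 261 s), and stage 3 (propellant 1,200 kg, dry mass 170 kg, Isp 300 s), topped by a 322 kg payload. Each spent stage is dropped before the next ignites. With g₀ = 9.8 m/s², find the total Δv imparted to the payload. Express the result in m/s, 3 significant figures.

Ignition mass of stage 1 = 66,400+5,850 + 7,420+830 + 1,200+170 + 322 = 82,192 kg.
Stage 1: m₀ = 82,192 kg, m_f = 82,192 − 66,400 = 15,792 kg; Δv = 416×9.8×ln(5.205) = 4076.8×1.6496 ≈ 6725 m/s.
Stage 2: m₀ = 9,942 kg, m_f = 9,942 − 7,420 = 2,522 kg; Δv = 261×9.8×ln(3.942) = 2557.8×1.3717 ≈ 3509 m/s.
Stage 3: m₀ = 1,692 kg, m_f = 1,692 − 1,200 = 492 kg; Δv = 300×9.8×ln(3.439) = 2940.0×1.2352 ≈ 3631 m/s.
Total Δv = 6725 + 3509 + 3631 = 13865 m/s.

Δv ≈ 13900 m/s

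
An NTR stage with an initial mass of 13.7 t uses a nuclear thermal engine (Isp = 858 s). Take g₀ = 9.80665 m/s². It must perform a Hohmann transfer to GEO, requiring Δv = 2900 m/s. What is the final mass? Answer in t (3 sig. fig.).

final mass ≈ 9.71 t

v_e = Isp · g₀ = 858 × 9.80665 = 8414.1 m/s.
m₀/m_f = exp(Δv / v_e) = exp(2900 / 8414.1) = exp(0.3447) = 1.4115.
m_f = m₀ / 1.4115 = 13.7 / 1.4115 = 9.70599 t.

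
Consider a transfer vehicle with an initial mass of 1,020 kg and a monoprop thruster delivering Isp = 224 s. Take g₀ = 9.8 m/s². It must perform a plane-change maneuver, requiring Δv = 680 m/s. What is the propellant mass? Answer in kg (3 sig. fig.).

v_e = Isp · g₀ = 224 × 9.8 = 2195.2 m/s.
By the Tsiolkovsky rocket equation, m₀/m_f = exp(Δv / v_e) = exp(680 / 2195.2) = exp(0.3098) = 1.3631.
m_f = 1,020 / 1.3631 = 748.294 kg, so propellant = m₀ − m_f = 1,020 − 748.294 = 271.706 kg.

propellant mass ≈ 272 kg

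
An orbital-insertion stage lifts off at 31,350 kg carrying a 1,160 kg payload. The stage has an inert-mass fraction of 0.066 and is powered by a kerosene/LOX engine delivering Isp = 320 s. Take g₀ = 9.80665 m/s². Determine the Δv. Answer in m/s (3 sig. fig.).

Stage wet mass = m₀ − payload = 31,350 − 1,160 = 30,190 kg.
Stage dry mass = ε × stage wet mass = 0.066 × 30,190 = 1,992.54 kg.
Burnout mass m_f = stage dry + payload = 1,992.54 + 1,160 = 3,152.54 kg.
v_e = Isp · g₀ = 320 × 9.80665 = 3138.1 m/s.
Δv = v_e · ln(31,350/3,152.54) = 3138.1 × ln(9.944) = 3138.1 × 2.2970 ≈ 7208 m/s.

Δv ≈ 7210 m/s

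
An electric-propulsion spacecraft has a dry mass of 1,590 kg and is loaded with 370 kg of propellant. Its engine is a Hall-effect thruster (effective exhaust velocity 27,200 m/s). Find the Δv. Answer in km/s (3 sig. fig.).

m₀ = m_dry + m_prop = 1,590 + 370 = 1,960 kg.
Δv = v_e · ln(m₀/m_f) = 27200.0 × ln(1.233) = 27200.0 × 0.2092 ≈ 5690.5 m/s.

Δv ≈ 5.69 km/s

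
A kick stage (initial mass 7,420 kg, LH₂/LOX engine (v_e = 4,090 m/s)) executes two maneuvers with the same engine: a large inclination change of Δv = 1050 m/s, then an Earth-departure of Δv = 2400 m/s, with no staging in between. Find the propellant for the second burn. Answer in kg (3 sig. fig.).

propellant for the second burn ≈ 2550 kg

After the first burn: m = 7420 × exp(−1050/4090.0) = 7420 × 0.77358 = 5,739.96 kg.
After the second burn: m = 5,739.96 × exp(−2400/4090.0) = 5,739.96 × 0.55611 = 3,192.05 kg.
Second-burn propellant = 5,739.96 − 3,192.05 = 2,547.91 kg.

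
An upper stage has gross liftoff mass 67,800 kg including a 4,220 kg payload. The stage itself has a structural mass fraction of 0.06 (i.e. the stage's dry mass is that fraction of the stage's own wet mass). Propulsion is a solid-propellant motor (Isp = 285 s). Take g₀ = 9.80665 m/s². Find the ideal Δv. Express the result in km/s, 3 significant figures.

Δv ≈ 5.96 km/s

Stage wet mass = m₀ − payload = 67,800 − 4,220 = 63,580 kg.
Stage dry mass = ε × stage wet mass = 0.06 × 63,580 = 3,814.8 kg.
Burnout mass m_f = stage dry + payload = 3,814.8 + 4,220 = 8,034.8 kg.
v_e = Isp · g₀ = 285 × 9.80665 = 2794.9 m/s.
Δv = v_e · ln(67,800/8,034.8) = 2794.9 × ln(8.438) = 2794.9 × 2.1328 ≈ 5961 m/s.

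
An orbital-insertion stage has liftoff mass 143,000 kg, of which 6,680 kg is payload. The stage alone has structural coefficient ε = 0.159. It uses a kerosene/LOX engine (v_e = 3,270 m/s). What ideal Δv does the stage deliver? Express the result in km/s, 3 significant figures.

Stage wet mass = m₀ − payload = 143,000 − 6,680 = 136,320 kg.
Stage dry mass = ε × stage wet mass = 0.159 × 136,320 = 21,674.9 kg.
Burnout mass m_f = stage dry + payload = 21,674.9 + 6,680 = 28,354.9 kg.
From the ideal rocket equation, Δv = v_e · ln(143,000/28,354.9) = 3270.0 × ln(5.043) = 3270.0 × 1.6180 ≈ 5291 m/s.

Δv ≈ 5.29 km/s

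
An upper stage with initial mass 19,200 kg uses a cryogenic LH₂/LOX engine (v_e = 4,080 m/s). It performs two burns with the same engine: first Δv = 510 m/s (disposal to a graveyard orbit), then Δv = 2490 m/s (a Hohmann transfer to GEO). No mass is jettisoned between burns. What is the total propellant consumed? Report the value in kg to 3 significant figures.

total propellant consumed ≈ 10000 kg

After the first burn: m = 19200 × exp(−510/4080.0) = 19200 × 0.88250 = 16,944 kg.
After the second burn: m = 16,944 × exp(−2490/4080.0) = 16,944 × 0.54319 = 9,203.81 kg.
Total propellant = m₀ − m_final = 19200 − 9,203.81 = 9,996.19 kg.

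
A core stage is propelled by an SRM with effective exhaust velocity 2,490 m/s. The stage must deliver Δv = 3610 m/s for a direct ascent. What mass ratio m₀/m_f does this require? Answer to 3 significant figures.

mass ratio ≈ 4.26

m₀/m_f = exp(Δv / v_e) = exp(3610 / 2490.0) = exp(1.4498) = 4.2623.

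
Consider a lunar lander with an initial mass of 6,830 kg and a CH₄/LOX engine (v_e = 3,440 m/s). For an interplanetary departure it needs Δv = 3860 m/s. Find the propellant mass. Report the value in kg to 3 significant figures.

propellant mass ≈ 4610 kg

Rocket equation: m₀/m_f = exp(Δv / v_e) = exp(3860 / 3440.0) = exp(1.1221) = 3.0713.
m_f = 6,830 / 3.0713 = 2,223.81 kg, so propellant = m₀ − m_f = 6,830 − 2,223.81 = 4,606.19 kg.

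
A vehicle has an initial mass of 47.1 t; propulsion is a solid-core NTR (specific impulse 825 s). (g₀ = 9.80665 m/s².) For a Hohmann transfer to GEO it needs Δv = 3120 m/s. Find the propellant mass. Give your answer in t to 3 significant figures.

propellant mass ≈ 15.1 t

v_e = Isp · g₀ = 825 × 9.80665 = 8090.5 m/s.
Using Δv = v_e ln(m₀/m_f): m₀/m_f = exp(Δv / v_e) = exp(3120 / 8090.5) = exp(0.3856) = 1.4706.
m_f = 47.1 / 1.4706 = 32.0277 t, so propellant = m₀ − m_f = 47.1 − 32.0277 = 15.0723 t.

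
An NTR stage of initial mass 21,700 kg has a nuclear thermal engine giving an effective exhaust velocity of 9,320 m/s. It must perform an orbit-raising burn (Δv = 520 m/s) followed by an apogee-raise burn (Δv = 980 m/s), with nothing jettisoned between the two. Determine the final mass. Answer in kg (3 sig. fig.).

final mass ≈ 18500 kg

After the first burn: m = 21700 × exp(−520/9320.0) = 21700 × 0.94573 = 20,522.3 kg.
After the second burn: m = 20,522.3 × exp(−980/9320.0) = 20,522.3 × 0.90019 = 18,474 kg.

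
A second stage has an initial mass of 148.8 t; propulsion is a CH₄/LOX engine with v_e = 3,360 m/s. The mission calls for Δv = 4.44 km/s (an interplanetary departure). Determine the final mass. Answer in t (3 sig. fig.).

final mass ≈ 39.7 t

Rocket equation: m₀/m_f = exp(Δv / v_e) = exp(4440 / 3360.0) = exp(1.3214) = 3.7488.
m_f = m₀ / 3.7488 = 148.8 / 3.7488 = 39.6927 t.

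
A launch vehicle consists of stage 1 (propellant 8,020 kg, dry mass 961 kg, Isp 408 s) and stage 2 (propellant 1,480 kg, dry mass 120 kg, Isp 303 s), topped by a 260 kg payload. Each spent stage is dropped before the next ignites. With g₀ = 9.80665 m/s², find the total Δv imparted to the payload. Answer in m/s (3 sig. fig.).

Δv ≈ 10100 m/s

Ignition mass of stage 1 = 8,020+961 + 1,480+120 + 260 = 10,841 kg.
Stage 1: m₀ = 10,841 kg, m_f = 10,841 − 8,020 = 2,821 kg; Δv = 408×9.80665×ln(3.843) = 4001.1×1.3462 ≈ 5386 m/s.
Stage 2: m₀ = 1,860 kg, m_f = 1,860 − 1,480 = 380 kg; Δv = 303×9.80665×ln(4.895) = 2971.4×1.5882 ≈ 4719 m/s.
Total Δv = 5386 + 4719 = 10105 m/s.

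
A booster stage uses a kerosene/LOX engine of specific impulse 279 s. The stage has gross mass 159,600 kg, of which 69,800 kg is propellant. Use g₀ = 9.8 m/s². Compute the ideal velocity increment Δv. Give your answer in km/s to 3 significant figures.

v_e = Isp · g₀ = 279 × 9.8 = 2734.2 m/s.
m_f = m₀ − m_prop = 159,600 − 69,800 = 89,800 kg.
Δv = v_e · ln(m₀/m_f) = 2734.2 × ln(1.777) = 2734.2 × 0.5751 ≈ 1572.4 m/s.

Δv ≈ 1.57 km/s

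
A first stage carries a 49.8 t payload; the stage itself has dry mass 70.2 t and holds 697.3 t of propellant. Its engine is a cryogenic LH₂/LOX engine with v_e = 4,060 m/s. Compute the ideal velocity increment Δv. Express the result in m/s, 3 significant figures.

Δv ≈ 7790 m/s

m₀ = payload + dry + propellant = 49.8 + 70.2 + 697.3 = 817.3 t.
m_f = payload + dry = 49.8 + 70.2 = 120 t.
By the Tsiolkovsky rocket equation, Δv = v_e · ln(m₀/m_f) = 4060.0 × ln(6.811) = 4060.0 × 1.9185 ≈ 7789.2 m/s.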